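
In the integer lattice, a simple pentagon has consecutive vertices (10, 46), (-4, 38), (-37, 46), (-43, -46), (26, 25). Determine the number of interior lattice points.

By the shoelace formula, twice the signed area is |[10·38 − (-4)·46] + [(-4)·46 − (-37)·38] + [(-37)·(-46) − (-43)·46] + [(-43)·25 − 26·(-46)] + [26·46 − 10·25]| = 6533, so the area is 6533/2.
Summing gcd(|Δx|,|Δy|) over the edges gives the boundary count: gcd(14,8) + gcd(33,8) + gcd(6,92) + gcd(69,71) + gcd(16,21) = 2+1+2+1+1 = 7.
Pick's theorem gives I = A − B/2 + 1 = 6533/2 − 7/2 + 1 = 3264.

3264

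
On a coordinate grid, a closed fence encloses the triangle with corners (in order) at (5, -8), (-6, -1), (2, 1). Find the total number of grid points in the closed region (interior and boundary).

Using the shoelace formula, 2A = |(5·(-1) − (-6)·(-8)) + ((-6)·1 − 2·(-1)) + (2·(-8) − 5·1)| = 78, so the area is 39.
Summing gcd(|Δx|,|Δy|) over the edges gives the boundary count: gcd(11,7) + gcd(8,2) + gcd(3,9) = 1+2+3 = 6.
Pick's theorem gives I = A − B/2 + 1 = 39 − 6/2 + 1 = 37, so the closed region contains I + B = 37 + 6 = 43 lattice points.

43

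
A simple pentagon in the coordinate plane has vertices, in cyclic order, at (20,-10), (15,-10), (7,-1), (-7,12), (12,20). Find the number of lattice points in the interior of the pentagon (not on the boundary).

357

The shoelace formula gives twice the area as |[20·(-10) − 15·(-10)] + [15·(-1) − 7·(-10)] + [7·12 − (-7)·(-1)] + [(-7)·20 − 12·12] + [12·(-10) − 20·20]| = 722, so the area is 361.
The number of boundary lattice points is Σ gcd(|Δx|,|Δy|) = gcd(5,0) + gcd(8,9) + gcd(14,13) + gcd(19,8) + gcd(8,30) = 5+1+1+1+2 = 10.
Pick's theorem gives I = A − B/2 + 1 = 361 − 10/2 + 1 = 357.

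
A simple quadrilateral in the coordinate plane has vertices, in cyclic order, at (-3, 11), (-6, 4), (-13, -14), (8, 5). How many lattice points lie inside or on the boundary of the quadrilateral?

Using the shoelace formula, 2A = |((-3)·4 − (-6)·11) + ((-6)·(-14) − (-13)·4) + ((-13)·5 − 8·(-14)) + (8·11 − (-3)·5)| = 340, so the area is 170.
Along each edge there are gcd(|Δx|,|Δy|)+1 lattice points, so counting each shared vertex once the boundary has gcd(3,7) + gcd(7,18) + gcd(21,19) + gcd(11,6) = 1+1+1+1 = 4.
Pick's theorem gives I = A − B/2 + 1 = 170 − 4/2 + 1 = 169, so the closed region contains I + B = 169 + 4 = 173 lattice points.

173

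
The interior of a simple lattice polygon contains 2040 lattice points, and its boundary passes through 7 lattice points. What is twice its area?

4085

Pick's theorem states A = I + B/2 − 1, so A = 2040 + 7/2 − 1 = 4085/2.
Hence 2A = 4085.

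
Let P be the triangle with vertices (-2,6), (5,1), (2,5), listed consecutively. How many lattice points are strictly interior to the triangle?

6

Using the shoelace formula, 2A = |((-2)·1 − 5·6) + (5·5 − 2·1) + (2·6 − (-2)·5)| = 13, so the area is 13/2.
Along each edge there are gcd(|Δx|,|Δy|)+1 lattice points, so counting each shared vertex once the boundary has gcd(7,5) + gcd(3,4) + gcd(4,1) = 1+1+1 = 3.
Pick's theorem gives I = A − B/2 + 1 = 13/2 − 3/2 + 1 = 6.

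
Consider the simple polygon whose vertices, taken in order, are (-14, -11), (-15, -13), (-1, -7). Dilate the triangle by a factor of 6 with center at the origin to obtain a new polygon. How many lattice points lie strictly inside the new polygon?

385

The shoelace formula gives twice the area as |[(-14)·(-13) − (-15)·(-11)] + [(-15)·(-7) − (-1)·(-13)] + [(-1)·(-11) − (-14)·(-7)]| = 22, so the area is 11.
Summing gcd(|Δx|,|Δy|) over the edges gives the boundary count: gcd(1,2) + gcd(14,6) + gcd(13,4) = 1+2+1 = 4.
Scaling by 6 multiplies the area by 6² = 36 (so the new area is 396) and multiplies the boundary lattice-point count by 6, giving 24.
By Pick's theorem, the interior count of the dilated polygon is 396 − 24/2 + 1 = 385.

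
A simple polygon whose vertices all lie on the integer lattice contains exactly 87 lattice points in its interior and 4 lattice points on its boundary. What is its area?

By Pick's theorem, A = I + B/2 − 1 = 87 + 4/2 − 1 = 88.

88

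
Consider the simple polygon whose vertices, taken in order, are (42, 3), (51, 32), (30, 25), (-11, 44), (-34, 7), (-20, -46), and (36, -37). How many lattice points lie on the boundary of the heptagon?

Along each edge there are gcd(|Δx|,|Δy|)+1 lattice points, so counting each shared vertex once the boundary has gcd(9,29) + gcd(21,7) + gcd(41,19) + gcd(23,37) + gcd(14,53) + gcd(56,9) + gcd(6,40) = 1+7+1+1+1+1+2 = 14.

14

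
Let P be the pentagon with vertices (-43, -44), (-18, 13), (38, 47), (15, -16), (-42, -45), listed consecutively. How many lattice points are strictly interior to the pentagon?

The shoelace formula gives twice the area as |((-43)·13 − (-18)·(-44)) + ((-18)·47 − 38·13) + (38·(-16) − 15·47) + (15·(-45) − (-42)·(-16)) + ((-42)·(-44) − (-43)·(-45))| = 5438, so the area is 2719.
Along each edge there are gcd(|Δx|,|Δy|)+1 lattice points, so counting each shared vertex once the boundary has gcd(25,57) + gcd(56,34) + gcd(23,63) + gcd(57,29) + gcd(1,1) = 1+2+1+1+1 = 6.
Pick's theorem gives I = A − B/2 + 1 = 2719 − 6/2 + 1 = 2717.

2717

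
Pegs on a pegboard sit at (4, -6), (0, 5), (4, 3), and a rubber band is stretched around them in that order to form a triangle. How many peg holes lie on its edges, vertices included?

12

Along each edge there are gcd(|Δx|,|Δy|)+1 lattice points, so counting each shared vertex once the boundary has gcd(4,11) + gcd(4,2) + gcd(0,9) = 1+2+9 = 12.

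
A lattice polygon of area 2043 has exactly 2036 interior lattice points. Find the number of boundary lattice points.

16

Pick's theorem gives A = I + B/2 − 1, so B = 2(A − I + 1) = 2(2043 − 2036 + 1) = 16.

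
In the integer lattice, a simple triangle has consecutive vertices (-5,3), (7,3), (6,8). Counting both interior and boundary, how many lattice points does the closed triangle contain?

38

Using the shoelace formula, 2A = |((-5)·3 − 7·3) + (7·8 − 6·3) + (6·3 − (-5)·8)| = 60, so the area is 30.
Summing gcd(|Δx|,|Δy|) over the edges gives the boundary count: gcd(12,0) + gcd(1,5) + gcd(11,5) = 12+1+1 = 14.
Pick's theorem gives I = A − B/2 + 1 = 30 − 14/2 + 1 = 24, so the closed region contains I + B = 24 + 14 = 38 lattice points.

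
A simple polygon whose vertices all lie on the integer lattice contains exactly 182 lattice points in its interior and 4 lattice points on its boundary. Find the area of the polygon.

183

By Pick's theorem, A = I + B/2 − 1 = 182 + 4/2 − 1 = 183.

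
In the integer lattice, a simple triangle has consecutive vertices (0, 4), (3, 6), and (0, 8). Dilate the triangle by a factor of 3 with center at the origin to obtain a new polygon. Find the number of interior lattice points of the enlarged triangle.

Using the shoelace formula, 2A = |[0·6 − 3·4] + [3·8 − 0·6] + [0·4 − 0·8]| = 12, so the area is 6.
Along each edge there are gcd(|Δx|,|Δy|)+1 lattice points, so counting each shared vertex once the boundary has gcd(3,2) + gcd(3,2) + gcd(0,4) = 1+1+4 = 6.
Scaling by 3 multiplies the area by 3² = 9 (so the new area is 54) and multiplies the boundary lattice-point count by 3, giving 18.
By Pick's theorem, the interior count of the dilated polygon is 54 − 18/2 + 1 = 46.

46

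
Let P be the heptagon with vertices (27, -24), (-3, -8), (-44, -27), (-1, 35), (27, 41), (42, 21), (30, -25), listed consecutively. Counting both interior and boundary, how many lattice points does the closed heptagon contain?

Using the shoelace formula, 2A = |(27·(-8) − (-3)·(-24)) + ((-3)·(-27) − (-44)·(-8)) + ((-44)·35 − (-1)·(-27)) + ((-1)·41 − 27·35) + (27·21 − 42·41) + (42·(-25) − 30·21) + (30·(-24) − 27·(-25))| = 5992, so the area is 2996.
Summing gcd(|Δx|,|Δy|) over the edges gives the boundary count: gcd(30,16) + gcd(41,19) + gcd(43,62) + gcd(28,6) + gcd(15,20) + gcd(12,46) + gcd(3,1) = 2+1+1+2+5+2+1 = 14.
Pick's theorem gives I = A − B/2 + 1 = 2996 − 14/2 + 1 = 2990, so the closed region contains I + B = 2990 + 14 = 3004 lattice points.

3004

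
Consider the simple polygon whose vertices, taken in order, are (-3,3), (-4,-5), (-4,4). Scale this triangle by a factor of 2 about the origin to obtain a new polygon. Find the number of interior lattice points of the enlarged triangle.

By the shoelace formula, twice the signed area is |[(-3)·(-5) − (-4)·3] + [(-4)·4 − (-4)·(-5)] + [(-4)·3 − (-3)·4]| = 9, so the area is 9/2.
The number of boundary lattice points is Σ gcd(|Δx|,|Δy|) = gcd(1,8) + gcd(0,9) + gcd(1,1) = 1+9+1 = 11.
Scaling by 2 multiplies the area by 2² = 4 (so the new area is 18) and multiplies the boundary lattice-point count by 2, giving 22.
By Pick's theorem, the interior count of the dilated polygon is 18 − 22/2 + 1 = 8.

8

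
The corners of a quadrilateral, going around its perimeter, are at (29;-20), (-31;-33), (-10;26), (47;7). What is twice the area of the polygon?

5148

Using the shoelace formula, 2A = |(29·(-33) − (-31)·(-20)) + ((-31)·26 − (-10)·(-33)) + ((-10)·7 − 47·26) + (47·(-20) − 29·7)| = 5148, so the area is 2574.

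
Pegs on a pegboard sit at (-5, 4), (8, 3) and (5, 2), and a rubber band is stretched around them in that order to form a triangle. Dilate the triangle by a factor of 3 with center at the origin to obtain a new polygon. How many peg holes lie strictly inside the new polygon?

The shoelace formula gives twice the area as |((-5)·3 − 8·4) + (8·2 − 5·3) + (5·4 − (-5)·2)| = 16, so the area is 8.
The number of boundary lattice points is Σ gcd(|Δx|,|Δy|) = gcd(13,1) + gcd(3,1) + gcd(10,2) = 1+1+2 = 4.
Scaling by 3 multiplies the area by 3² = 9 (so the new area is 72) and multiplies the boundary lattice-point count by 3, giving 12.
By Pick's theorem, the interior count of the dilated polygon is 72 − 12/2 + 1 = 67.

67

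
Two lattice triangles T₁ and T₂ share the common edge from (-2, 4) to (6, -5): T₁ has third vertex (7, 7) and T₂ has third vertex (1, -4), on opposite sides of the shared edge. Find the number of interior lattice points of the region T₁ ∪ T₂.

69

The union is the simple quadrilateral with vertices (-2, 4), (7, 7), (6, -5), (1, -4) in order.
Using the shoelace formula, 2A = |[(-2)·7 − 7·4] + [7·(-5) − 6·7] + [6·(-4) − 1·(-5)] + [1·4 − (-2)·(-4)]| = 142, so the area is 71.
The number of boundary lattice points is Σ gcd(|Δx|,|Δy|) = gcd(9,3) + gcd(1,12) + gcd(5,1) + gcd(3,8) = 3+1+1+1 = 6.
By Pick's theorem I = A − B/2 + 1 = 71 − 6/2 + 1 = 69.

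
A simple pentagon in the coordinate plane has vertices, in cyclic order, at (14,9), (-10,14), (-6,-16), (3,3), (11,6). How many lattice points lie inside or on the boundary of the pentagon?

Using the shoelace formula, 2A = |(14·14 − (-10)·9) + ((-10)·(-16) − (-6)·14) + ((-6)·3 − 3·(-16)) + (3·6 − 11·3) + (11·9 − 14·6)| = 560, so the area is 280.
Along each edge there are gcd(|Δx|,|Δy|)+1 lattice points, so counting each shared vertex once the boundary has gcd(24,5) + gcd(4,30) + gcd(9,19) + gcd(8,3) + gcd(3,3) = 1+2+1+1+3 = 8.
Pick's theorem gives I = A − B/2 + 1 = 280 − 8/2 + 1 = 277, so the closed region contains I + B = 277 + 8 = 285 lattice points.

285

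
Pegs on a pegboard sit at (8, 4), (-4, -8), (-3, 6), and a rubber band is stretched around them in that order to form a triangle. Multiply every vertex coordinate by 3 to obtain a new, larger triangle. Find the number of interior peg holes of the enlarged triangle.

By the shoelace formula, twice the signed area is |(8·(-8) − (-4)·4) + ((-4)·6 − (-3)·(-8)) + ((-3)·4 − 8·6)| = 156, so the area is 78.
The number of boundary lattice points is Σ gcd(|Δx|,|Δy|) = gcd(12,12) + gcd(1,14) + gcd(11,2) = 12+1+1 = 14.
Scaling by 3 multiplies the area by 3² = 9 (so the new area is 702) and multiplies the boundary lattice-point count by 3, giving 42.
By Pick's theorem, the interior count of the dilated polygon is 702 − 42/2 + 1 = 682.

682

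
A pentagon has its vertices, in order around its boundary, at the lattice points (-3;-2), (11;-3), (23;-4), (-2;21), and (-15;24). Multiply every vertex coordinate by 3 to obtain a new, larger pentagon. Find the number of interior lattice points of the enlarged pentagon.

Using the shoelace formula, 2A = |((-3)·(-3) − 11·(-2)) + (11·(-4) − 23·(-3)) + (23·21 − (-2)·(-4)) + ((-2)·24 − (-15)·21) + ((-15)·(-2) − (-3)·24)| = 900, so the area is 450.
The number of boundary lattice points is Σ gcd(|Δx|,|Δy|) = gcd(14,1) + gcd(12,1) + gcd(25,25) + gcd(13,3) + gcd(12,26) = 1+1+25+1+2 = 30.
Scaling by 3 multiplies the area by 3² = 9 (so the new area is 4050) and multiplies the boundary lattice-point count by 3, giving 90.
By Pick's theorem, the interior count of the dilated polygon is 4050 − 90/2 + 1 = 4006.

4006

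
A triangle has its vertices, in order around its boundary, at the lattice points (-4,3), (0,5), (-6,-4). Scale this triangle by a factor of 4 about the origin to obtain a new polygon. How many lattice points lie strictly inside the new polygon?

181

By the shoelace formula, twice the signed area is |[(-4)·5 − 0·3] + [0·(-4) − (-6)·5] + [(-6)·3 − (-4)·(-4)]| = 24, so the area is 12.
The number of boundary lattice points is Σ gcd(|Δx|,|Δy|) = gcd(4,2) + gcd(6,9) + gcd(2,7) = 2+3+1 = 6.
Scaling by 4 multiplies the area by 4² = 16 (so the new area is 192) and multiplies the boundary lattice-point count by 4, giving 24.
By Pick's theorem, the interior count of the dilated polygon is 192 − 24/2 + 1 = 181.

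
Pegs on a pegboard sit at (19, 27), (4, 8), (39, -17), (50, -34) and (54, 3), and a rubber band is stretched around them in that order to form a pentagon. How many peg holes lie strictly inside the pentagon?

The shoelace formula gives twice the area as |[19·8 − 4·27] + [4·(-17) − 39·8] + [39·(-34) − 50·(-17)] + [50·3 − 54·(-34)] + [54·27 − 19·3]| = 2575, so the area is 2575/2.
Summing gcd(|Δx|,|Δy|) over the edges gives the boundary count: gcd(15,19) + gcd(35,25) + gcd(11,17) + gcd(4,37) + gcd(35,24) = 1+5+1+1+1 = 9.
Pick's theorem gives I = A − B/2 + 1 = 2575/2 − 9/2 + 1 = 1284.

1284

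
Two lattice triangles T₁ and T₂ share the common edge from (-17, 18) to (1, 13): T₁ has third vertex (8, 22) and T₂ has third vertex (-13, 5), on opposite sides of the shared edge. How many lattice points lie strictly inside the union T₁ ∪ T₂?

The union is the simple quadrilateral with vertices (-17, 18), (8, 22), (1, 13), (-13, 5) in order.
Using the shoelace formula, 2A = |((-17)·22 − 8·18) + (8·13 − 1·22) + (1·5 − (-13)·13) + ((-13)·18 − (-17)·5)| = 411, so the area is 411/2.
Summing gcd(|Δx|,|Δy|) over the edges gives the boundary count: gcd(25,4) + gcd(7,9) + gcd(14,8) + gcd(4,13) = 1+1+2+1 = 5.
By Pick's theorem I = A − B/2 + 1 = 411/2 − 5/2 + 1 = 204.

204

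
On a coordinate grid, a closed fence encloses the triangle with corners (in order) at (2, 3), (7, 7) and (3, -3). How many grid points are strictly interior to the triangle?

By the shoelace formula, twice the signed area is |(2·7 − 7·3) + (7·(-3) − 3·7) + (3·3 − 2·(-3))| = 34, so the area is 17.
The number of boundary lattice points is Σ gcd(|Δx|,|Δy|) = gcd(5,4) + gcd(4,10) + gcd(1,6) = 1+2+1 = 4.
Pick's theorem gives I = A − B/2 + 1 = 17 − 4/2 + 1 = 16.

16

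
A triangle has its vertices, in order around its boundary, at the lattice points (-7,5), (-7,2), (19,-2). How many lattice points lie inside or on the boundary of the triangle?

Using the shoelace formula, 2A = |((-7)·2 − (-7)·5) + ((-7)·(-2) − 19·2) + (19·5 − (-7)·(-2))| = 78, so the area is 39.
Along each edge there are gcd(|Δx|,|Δy|)+1 lattice points, so counting each shared vertex once the boundary has gcd(0,3) + gcd(26,4) + gcd(26,7) = 3+2+1 = 6.
Pick's theorem gives I = A − B/2 + 1 = 39 − 6/2 + 1 = 37, so the closed region contains I + B = 37 + 6 = 43 lattice points.

43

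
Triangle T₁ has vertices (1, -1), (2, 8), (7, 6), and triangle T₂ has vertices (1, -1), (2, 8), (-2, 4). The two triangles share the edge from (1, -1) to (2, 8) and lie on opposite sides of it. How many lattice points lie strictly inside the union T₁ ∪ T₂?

The union is the simple quadrilateral with vertices (1, -1), (7, 6), (2, 8), (-2, 4) in order.
The shoelace formula gives twice the area as |(1·6 − 7·(-1)) + (7·8 − 2·6) + (2·4 − (-2)·8) + ((-2)·(-1) − 1·4)| = 79, so the area is 39.5.
Summing gcd(|Δx|,|Δy|) over the edges gives the boundary count: gcd(6,7) + gcd(5,2) + gcd(4,4) + gcd(3,5) = 1+1+4+1 = 7.
By Pick's theorem I = A − B/2 + 1 = 39.5 − 7/2 + 1 = 37.

37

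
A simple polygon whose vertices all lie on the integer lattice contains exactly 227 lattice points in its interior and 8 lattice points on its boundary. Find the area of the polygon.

Pick's theorem states A = I + B/2 − 1, so A = 227 + 8/2 − 1 = 230.

230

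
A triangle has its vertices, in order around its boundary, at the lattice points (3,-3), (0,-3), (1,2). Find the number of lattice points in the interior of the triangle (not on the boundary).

The shoelace formula gives twice the area as |[3·(-3) − 0·(-3)] + [0·2 − 1·(-3)] + [1·(-3) − 3·2]| = 15, so the area is 7.5.
The number of boundary lattice points is Σ gcd(|Δx|,|Δy|) = gcd(3,0) + gcd(1,5) + gcd(2,5) = 3+1+1 = 5.
Pick's theorem gives I = A − B/2 + 1 = 7.5 − 5/2 + 1 = 6.

6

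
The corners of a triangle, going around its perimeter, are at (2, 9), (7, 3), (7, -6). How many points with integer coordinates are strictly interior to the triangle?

By the shoelace formula, twice the signed area is |[2·3 − 7·9] + [7·(-6) − 7·3] + [7·9 − 2·(-6)]| = 45, so the area is 22.5.
The number of boundary lattice points is Σ gcd(|Δx|,|Δy|) = gcd(5,6) + gcd(0,9) + gcd(5,15) = 1+9+5 = 15.
Pick's theorem gives I = A − B/2 + 1 = 22.5 − 15/2 + 1 = 16.

16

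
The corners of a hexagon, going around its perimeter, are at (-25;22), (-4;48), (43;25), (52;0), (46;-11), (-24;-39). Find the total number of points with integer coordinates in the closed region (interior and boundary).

By the shoelace formula, twice the signed area is |[(-25)·48 − (-4)·22] + [(-4)·25 − 43·48] + [43·0 − 52·25] + [52·(-11) − 46·0] + [46·(-39) − (-24)·(-11)] + [(-24)·22 − (-25)·(-39)]| = 8709, so the area is 8709/2.
Along each edge there are gcd(|Δx|,|Δy|)+1 lattice points, so counting each shared vertex once the boundary has gcd(21,26) + gcd(47,23) + gcd(9,25) + gcd(6,11) + gcd(70,28) + gcd(1,61) = 1+1+1+1+14+1 = 19.
Pick's theorem gives I = A − B/2 + 1 = 8709/2 − 19/2 + 1 = 4346, so the closed region contains I + B = 4346 + 19 = 4365 lattice points.

4365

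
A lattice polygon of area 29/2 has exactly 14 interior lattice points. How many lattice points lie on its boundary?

Pick's theorem gives A = I + B/2 − 1, so B = 2(A − I + 1) = 2(29/2 − 14 + 1) = 3.

3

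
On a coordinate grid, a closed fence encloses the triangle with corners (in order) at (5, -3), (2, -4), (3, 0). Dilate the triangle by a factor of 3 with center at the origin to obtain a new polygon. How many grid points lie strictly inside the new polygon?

The shoelace formula gives twice the area as |(5·(-4) − 2·(-3)) + (2·0 − 3·(-4)) + (3·(-3) − 5·0)| = 11, so the area is 5.5.
Along each edge there are gcd(|Δx|,|Δy|)+1 lattice points, so counting each shared vertex once the boundary has gcd(3,1) + gcd(1,4) + gcd(2,3) = 1+1+1 = 3.
Scaling by 3 multiplies the area by 3² = 9 (so the new area is 49.5) and multiplies the boundary lattice-point count by 3, giving 9.
By Pick's theorem, the interior count of the dilated polygon is 49.5 − 9/2 + 1 = 46.

46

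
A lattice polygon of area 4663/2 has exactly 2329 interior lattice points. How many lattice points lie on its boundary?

7

Pick's theorem gives A = I + B/2 − 1, so B = 2(A − I + 1) = 2(4663/2 − 2329 + 1) = 7.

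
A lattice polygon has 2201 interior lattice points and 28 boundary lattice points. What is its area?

By Pick's theorem, A = I + B/2 − 1 = 2201 + 28/2 − 1 = 2214.

2214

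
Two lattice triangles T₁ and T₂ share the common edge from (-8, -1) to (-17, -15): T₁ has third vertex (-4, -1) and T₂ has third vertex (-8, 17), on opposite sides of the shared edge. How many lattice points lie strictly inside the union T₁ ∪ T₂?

The union is the simple quadrilateral with vertices (-8, -1), (-4, -1), (-17, -15), (-8, 17) in order.
By the shoelace formula, twice the signed area is |[(-8)·(-1) − (-4)·(-1)] + [(-4)·(-15) − (-17)·(-1)] + [(-17)·17 − (-8)·(-15)] + [(-8)·(-1) − (-8)·17]| = 218, so the area is 109.
Along each edge there are gcd(|Δx|,|Δy|)+1 lattice points, so counting each shared vertex once the boundary has gcd(4,0) + gcd(13,14) + gcd(9,32) + gcd(0,18) = 4+1+1+18 = 24.
By Pick's theorem I = A − B/2 + 1 = 109 − 24/2 + 1 = 98.

98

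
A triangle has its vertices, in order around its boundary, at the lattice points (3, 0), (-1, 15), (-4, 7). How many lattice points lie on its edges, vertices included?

Along each edge there are gcd(|Δx|,|Δy|)+1 lattice points, so counting each shared vertex once the boundary has gcd(4,15) + gcd(3,8) + gcd(7,7) = 1+1+7 = 9.

9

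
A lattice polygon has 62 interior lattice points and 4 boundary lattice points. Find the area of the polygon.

63

By Pick's theorem, A = I + B/2 − 1 = 62 + 4/2 − 1 = 63.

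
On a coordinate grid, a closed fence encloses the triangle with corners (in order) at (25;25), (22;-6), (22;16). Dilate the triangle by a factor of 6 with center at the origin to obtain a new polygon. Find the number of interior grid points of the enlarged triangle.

By the shoelace formula, twice the signed area is |[25·(-6) − 22·25] + [22·16 − 22·(-6)] + [22·25 − 25·16]| = 66, so the area is 33.
Along each edge there are gcd(|Δx|,|Δy|)+1 lattice points, so counting each shared vertex once the boundary has gcd(3,31) + gcd(0,22) + gcd(3,9) = 1+22+3 = 26.
Scaling by 6 multiplies the area by 6² = 36 (so the new area is 1188) and multiplies the boundary lattice-point count by 6, giving 156.
By Pick's theorem, the interior count of the dilated polygon is 1188 − 156/2 + 1 = 1111.

1111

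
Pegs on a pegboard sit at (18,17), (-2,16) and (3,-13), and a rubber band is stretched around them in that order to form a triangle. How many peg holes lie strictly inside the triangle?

By the shoelace formula, twice the signed area is |[18·16 − (-2)·17] + [(-2)·(-13) − 3·16] + [3·17 − 18·(-13)]| = 585, so the area is 585/2.
The number of boundary lattice points is Σ gcd(|Δx|,|Δy|) = gcd(20,1) + gcd(5,29) + gcd(15,30) = 1+1+15 = 17.
By Pick's theorem A = I + B/2 − 1, so I = 585/2 − 17/2 + 1 = 285.

285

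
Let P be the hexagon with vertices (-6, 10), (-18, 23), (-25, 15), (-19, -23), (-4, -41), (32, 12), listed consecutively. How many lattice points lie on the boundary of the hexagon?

10

The number of boundary lattice points is Σ gcd(|Δx|,|Δy|) = gcd(12,13) + gcd(7,8) + gcd(6,38) + gcd(15,18) + gcd(36,53) + gcd(38,2) = 1+1+2+3+1+2 = 10.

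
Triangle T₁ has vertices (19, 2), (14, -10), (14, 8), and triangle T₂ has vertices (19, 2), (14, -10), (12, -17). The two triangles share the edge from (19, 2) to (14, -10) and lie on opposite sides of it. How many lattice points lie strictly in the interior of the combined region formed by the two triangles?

41

The union is the simple quadrilateral with vertices (19, 2), (14, 8), (14, -10), (12, -17) in order.
The shoelace formula gives twice the area as |(19·8 − 14·2) + (14·(-10) − 14·8) + (14·(-17) − 12·(-10)) + (12·2 − 19·(-17))| = 101, so the area is 101/2.
Along each edge there are gcd(|Δx|,|Δy|)+1 lattice points, so counting each shared vertex once the boundary has gcd(5,6) + gcd(0,18) + gcd(2,7) + gcd(7,19) = 1+18+1+1 = 21.
By Pick's theorem I = A − B/2 + 1 = 101/2 − 21/2 + 1 = 41.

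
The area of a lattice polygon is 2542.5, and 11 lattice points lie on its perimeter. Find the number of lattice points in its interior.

From Pick's theorem, I = A − B/2 + 1 = 2542.5 − 11/2 + 1 = 2538.

2538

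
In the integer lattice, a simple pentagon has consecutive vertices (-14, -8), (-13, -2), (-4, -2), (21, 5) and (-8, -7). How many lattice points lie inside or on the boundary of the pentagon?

By the shoelace formula, twice the signed area is |((-14)·(-2) − (-13)·(-8)) + ((-13)·(-2) − (-4)·(-2)) + ((-4)·5 − 21·(-2)) + (21·(-7) − (-8)·5) + ((-8)·(-8) − (-14)·(-7))| = 177, so the area is 88.5.
Summing gcd(|Δx|,|Δy|) over the edges gives the boundary count: gcd(1,6) + gcd(9,0) + gcd(25,7) + gcd(29,12) + gcd(6,1) = 1+9+1+1+1 = 13.
Pick's theorem gives I = A − B/2 + 1 = 88.5 − 13/2 + 1 = 83, so the closed region contains I + B = 83 + 13 = 96 lattice points.

96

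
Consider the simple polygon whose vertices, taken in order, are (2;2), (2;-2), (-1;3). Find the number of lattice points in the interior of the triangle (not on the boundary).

4

By the shoelace formula, twice the signed area is |[2·(-2) − 2·2] + [2·3 − (-1)·(-2)] + [(-1)·2 − 2·3]| = 12, so the area is 6.
The number of boundary lattice points is Σ gcd(|Δx|,|Δy|) = gcd(0,4) + gcd(3,5) + gcd(3,1) = 4+1+1 = 6.
Pick's theorem gives I = A − B/2 + 1 = 6 − 6/2 + 1 = 4.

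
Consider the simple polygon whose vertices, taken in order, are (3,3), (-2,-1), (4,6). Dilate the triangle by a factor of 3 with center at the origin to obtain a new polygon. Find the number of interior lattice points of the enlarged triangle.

46

The shoelace formula gives twice the area as |(3·(-1) − (-2)·3) + ((-2)·6 − 4·(-1)) + (4·3 − 3·6)| = 11, so the area is 11/2.
Summing gcd(|Δx|,|Δy|) over the edges gives the boundary count: gcd(5,4) + gcd(6,7) + gcd(1,3) = 1+1+1 = 3.
Scaling by 3 multiplies the area by 3² = 9 (so the new area is 49.5) and multiplies the boundary lattice-point count by 3, giving 9.
By Pick's theorem, the interior count of the dilated polygon is 49.5 − 9/2 + 1 = 46.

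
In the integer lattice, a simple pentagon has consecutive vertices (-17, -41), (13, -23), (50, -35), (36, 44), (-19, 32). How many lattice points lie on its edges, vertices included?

Along each edge there are gcd(|Δx|,|Δy|)+1 lattice points, so counting each shared vertex once the boundary has gcd(30,18) + gcd(37,12) + gcd(14,79) + gcd(55,12) + gcd(2,73) = 6+1+1+1+1 = 10.

10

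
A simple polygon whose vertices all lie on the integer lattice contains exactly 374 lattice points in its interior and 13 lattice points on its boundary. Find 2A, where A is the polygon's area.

By Pick's theorem, A = I + B/2 − 1 = 374 + 13/2 − 1 = 759/2.
Hence 2A = 759.

759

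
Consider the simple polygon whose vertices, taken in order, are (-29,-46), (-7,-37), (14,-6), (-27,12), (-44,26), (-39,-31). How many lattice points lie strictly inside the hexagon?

2204

Using the shoelace formula, 2A = |[(-29)·(-37) − (-7)·(-46)] + [(-7)·(-6) − 14·(-37)] + [14·12 − (-27)·(-6)] + [(-27)·26 − (-44)·12] + [(-44)·(-31) − (-39)·26] + [(-39)·(-46) − (-29)·(-31)]| = 4416, so the area is 2208.
Summing gcd(|Δx|,|Δy|) over the edges gives the boundary count: gcd(22,9) + gcd(21,31) + gcd(41,18) + gcd(17,14) + gcd(5,57) + gcd(10,15) = 1+1+1+1+1+5 = 10.
By Pick's theorem A = I + B/2 − 1, so I = 2208 − 10/2 + 1 = 2204.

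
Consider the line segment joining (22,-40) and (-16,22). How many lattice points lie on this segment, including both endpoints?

The number of lattice points on a segment between lattice points is gcd(|Δx|,|Δy|) + 1 = gcd(38,62) + 1 = 2 + 1 = 3.

3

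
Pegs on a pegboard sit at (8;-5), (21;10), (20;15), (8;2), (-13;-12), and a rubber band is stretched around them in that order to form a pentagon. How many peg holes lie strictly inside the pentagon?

Using the shoelace formula, 2A = |[8·10 − 21·(-5)] + [21·15 − 20·10] + [20·2 − 8·15] + [8·(-12) − (-13)·2] + [(-13)·(-5) − 8·(-12)]| = 311, so the area is 155.5.
Summing gcd(|Δx|,|Δy|) over the edges gives the boundary count: gcd(13,15) + gcd(1,5) + gcd(12,13) + gcd(21,14) + gcd(21,7) = 1+1+1+7+7 = 17.
By Pick's theorem A = I + B/2 − 1, so I = 155.5 − 17/2 + 1 = 148.

148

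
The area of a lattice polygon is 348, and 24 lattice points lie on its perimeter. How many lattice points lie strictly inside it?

Pick's theorem A = I + B/2 − 1 rearranges to I = A − B/2 + 1 = 348 − 24/2 + 1 = 337.

337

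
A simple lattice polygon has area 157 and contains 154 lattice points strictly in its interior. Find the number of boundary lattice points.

8

Pick's theorem gives A = I + B/2 − 1, so B = 2(A − I + 1) = 2(157 − 154 + 1) = 8.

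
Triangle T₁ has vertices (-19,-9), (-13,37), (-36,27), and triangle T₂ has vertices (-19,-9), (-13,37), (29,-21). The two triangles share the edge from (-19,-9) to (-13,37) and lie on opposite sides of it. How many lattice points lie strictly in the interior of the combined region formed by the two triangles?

1632

The union is the simple quadrilateral with vertices (-19,-9), (-36,27), (-13,37), (29,-21) in order.
The shoelace formula gives twice the area as |[(-19)·27 − (-36)·(-9)] + [(-36)·37 − (-13)·27] + [(-13)·(-21) − 29·37] + [29·(-9) − (-19)·(-21)]| = 3278, so the area is 1639.
The number of boundary lattice points is Σ gcd(|Δx|,|Δy|) = gcd(17,36) + gcd(23,10) + gcd(42,58) + gcd(48,12) = 1+1+2+12 = 16.
By Pick's theorem I = A − B/2 + 1 = 1639 − 16/2 + 1 = 1632.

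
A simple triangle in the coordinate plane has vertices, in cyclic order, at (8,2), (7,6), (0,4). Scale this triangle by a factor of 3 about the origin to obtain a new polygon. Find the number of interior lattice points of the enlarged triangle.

130

The shoelace formula gives twice the area as |(8·6 − 7·2) + (7·4 − 0·6) + (0·2 − 8·4)| = 30, so the area is 15.
Summing gcd(|Δx|,|Δy|) over the edges gives the boundary count: gcd(1,4) + gcd(7,2) + gcd(8,2) = 1+1+2 = 4.
Scaling by 3 multiplies the area by 3² = 9 (so the new area is 135) and multiplies the boundary lattice-point count by 3, giving 12.
By Pick's theorem, the interior count of the dilated polygon is 135 − 12/2 + 1 = 130.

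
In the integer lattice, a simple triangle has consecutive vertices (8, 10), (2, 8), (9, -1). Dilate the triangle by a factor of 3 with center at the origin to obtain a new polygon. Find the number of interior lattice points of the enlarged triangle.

Using the shoelace formula, 2A = |(8·8 − 2·10) + (2·(-1) − 9·8) + (9·10 − 8·(-1))| = 68, so the area is 34.
Along each edge there are gcd(|Δx|,|Δy|)+1 lattice points, so counting each shared vertex once the boundary has gcd(6,2) + gcd(7,9) + gcd(1,11) = 2+1+1 = 4.
Scaling by 3 multiplies the area by 3² = 9 (so the new area is 306) and multiplies the boundary lattice-point count by 3, giving 12.
By Pick's theorem, the interior count of the dilated polygon is 306 − 12/2 + 1 = 301.

301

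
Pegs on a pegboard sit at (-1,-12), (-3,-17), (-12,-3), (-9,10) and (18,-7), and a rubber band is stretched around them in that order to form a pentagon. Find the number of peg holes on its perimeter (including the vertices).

Along each edge there are gcd(|Δx|,|Δy|)+1 lattice points, so counting each shared vertex once the boundary has gcd(2,5) + gcd(9,14) + gcd(3,13) + gcd(27,17) + gcd(19,5) = 1+1+1+1+1 = 5.

5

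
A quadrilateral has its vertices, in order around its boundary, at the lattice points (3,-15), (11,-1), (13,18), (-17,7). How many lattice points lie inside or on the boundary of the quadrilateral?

The shoelace formula gives twice the area as |[3·(-1) − 11·(-15)] + [11·18 − 13·(-1)] + [13·7 − (-17)·18] + [(-17)·(-15) − 3·7]| = 1004, so the area is 502.
The number of boundary lattice points is Σ gcd(|Δx|,|Δy|) = gcd(8,14) + gcd(2,19) + gcd(30,11) + gcd(20,22) = 2+1+1+2 = 6.
Pick's theorem gives I = A − B/2 + 1 = 502 − 6/2 + 1 = 500, so the closed region contains I + B = 500 + 6 = 506 lattice points.

506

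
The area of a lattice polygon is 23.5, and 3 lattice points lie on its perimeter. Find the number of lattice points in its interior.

23

Pick's theorem A = I + B/2 − 1 rearranges to I = A − B/2 + 1 = 23.5 − 3/2 + 1 = 23.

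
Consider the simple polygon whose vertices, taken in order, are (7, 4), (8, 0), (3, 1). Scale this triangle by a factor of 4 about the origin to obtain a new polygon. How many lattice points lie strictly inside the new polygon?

Using the shoelace formula, 2A = |(7·0 − 8·4) + (8·1 − 3·0) + (3·4 − 7·1)| = 19, so the area is 19/2.
The number of boundary lattice points is Σ gcd(|Δx|,|Δy|) = gcd(1,4) + gcd(5,1) + gcd(4,3) = 1+1+1 = 3.
Scaling by 4 multiplies the area by 4² = 16 (so the new area is 152) and multiplies the boundary lattice-point count by 4, giving 12.
By Pick's theorem, the interior count of the dilated polygon is 152 − 12/2 + 1 = 147.

147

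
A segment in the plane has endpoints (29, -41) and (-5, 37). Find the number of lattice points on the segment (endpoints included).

3

The number of lattice points on a segment between lattice points is gcd(|Δx|,|Δy|) + 1 = gcd(34,78) + 1 = 2 + 1 = 3.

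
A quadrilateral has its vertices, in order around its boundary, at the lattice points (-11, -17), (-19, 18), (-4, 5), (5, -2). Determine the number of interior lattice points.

By the shoelace formula, twice the signed area is |[(-11)·18 − (-19)·(-17)] + [(-19)·5 − (-4)·18] + [(-4)·(-2) − 5·5] + [5·(-17) − (-11)·(-2)]| = 668, so the area is 334.
Summing gcd(|Δx|,|Δy|) over the edges gives the boundary count: gcd(8,35) + gcd(15,13) + gcd(9,7) + gcd(16,15) = 1+1+1+1 = 4.
By Pick's theorem A = I + B/2 − 1, so I = 334 − 4/2 + 1 = 333.

333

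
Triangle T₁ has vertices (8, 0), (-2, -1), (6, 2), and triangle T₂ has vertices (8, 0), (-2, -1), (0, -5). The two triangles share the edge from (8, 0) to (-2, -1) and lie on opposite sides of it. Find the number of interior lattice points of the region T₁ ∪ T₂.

30

The union is the simple quadrilateral with vertices (8, 0), (6, 2), (-2, -1), (0, -5) in order.
By the shoelace formula, twice the signed area is |[8·2 − 6·0] + [6·(-1) − (-2)·2] + [(-2)·(-5) − 0·(-1)] + [0·0 − 8·(-5)]| = 64, so the area is 32.
Along each edge there are gcd(|Δx|,|Δy|)+1 lattice points, so counting each shared vertex once the boundary has gcd(2,2) + gcd(8,3) + gcd(2,4) + gcd(8,5) = 2+1+2+1 = 6.
By Pick's theorem I = A − B/2 + 1 = 32 − 6/2 + 1 = 30.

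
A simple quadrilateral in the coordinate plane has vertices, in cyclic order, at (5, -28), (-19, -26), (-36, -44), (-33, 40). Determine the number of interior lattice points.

1462

By the shoelace formula, twice the signed area is |[5·(-26) − (-19)·(-28)] + [(-19)·(-44) − (-36)·(-26)] + [(-36)·40 − (-33)·(-44)] + [(-33)·(-28) − 5·40]| = 2930, so the area is 1465.
Summing gcd(|Δx|,|Δy|) over the edges gives the boundary count: gcd(24,2) + gcd(17,18) + gcd(3,84) + gcd(38,68) = 2+1+3+2 = 8.
Pick's theorem gives I = A − B/2 + 1 = 1465 − 8/2 + 1 = 1462.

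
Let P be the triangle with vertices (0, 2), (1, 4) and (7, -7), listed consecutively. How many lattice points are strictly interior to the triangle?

The shoelace formula gives twice the area as |(0·4 − 1·2) + (1·(-7) − 7·4) + (7·2 − 0·(-7))| = 23, so the area is 23/2.
Along each edge there are gcd(|Δx|,|Δy|)+1 lattice points, so counting each shared vertex once the boundary has gcd(1,2) + gcd(6,11) + gcd(7,9) = 1+1+1 = 3.
By Pick's theorem A = I + B/2 − 1, so I = 23/2 − 3/2 + 1 = 11.

11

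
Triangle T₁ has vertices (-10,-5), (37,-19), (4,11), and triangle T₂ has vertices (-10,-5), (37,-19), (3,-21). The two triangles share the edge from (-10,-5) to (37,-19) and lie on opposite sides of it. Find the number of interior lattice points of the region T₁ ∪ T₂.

The union is the simple quadrilateral with vertices (-10,-5), (4,11), (37,-19), (3,-21) in order.
Using the shoelace formula, 2A = |((-10)·11 − 4·(-5)) + (4·(-19) − 37·11) + (37·(-21) − 3·(-19)) + (3·(-5) − (-10)·(-21))| = 1518, so the area is 759.
Along each edge there are gcd(|Δx|,|Δy|)+1 lattice points, so counting each shared vertex once the boundary has gcd(14,16) + gcd(33,30) + gcd(34,2) + gcd(13,16) = 2+3+2+1 = 8.
By Pick's theorem I = A − B/2 + 1 = 759 − 8/2 + 1 = 756.

756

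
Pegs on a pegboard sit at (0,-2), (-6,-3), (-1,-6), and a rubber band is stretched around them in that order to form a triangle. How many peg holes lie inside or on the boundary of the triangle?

14

Using the shoelace formula, 2A = |[0·(-3) − (-6)·(-2)] + [(-6)·(-6) − (-1)·(-3)] + [(-1)·(-2) − 0·(-6)]| = 23, so the area is 11.5.
The number of boundary lattice points is Σ gcd(|Δx|,|Δy|) = gcd(6,1) + gcd(5,3) + gcd(1,4) = 1+1+1 = 3.
Pick's theorem gives I = A − B/2 + 1 = 11.5 − 3/2 + 1 = 11, so the closed region contains I + B = 11 + 3 = 14 lattice points.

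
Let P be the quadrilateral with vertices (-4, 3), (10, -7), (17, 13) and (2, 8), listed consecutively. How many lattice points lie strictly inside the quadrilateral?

194

The shoelace formula gives twice the area as |((-4)·(-7) − 10·3) + (10·13 − 17·(-7)) + (17·8 − 2·13) + (2·3 − (-4)·8)| = 395, so the area is 197.5.
Summing gcd(|Δx|,|Δy|) over the edges gives the boundary count: gcd(14,10) + gcd(7,20) + gcd(15,5) + gcd(6,5) = 2+1+5+1 = 9.
Pick's theorem gives I = A − B/2 + 1 = 197.5 − 9/2 + 1 = 194.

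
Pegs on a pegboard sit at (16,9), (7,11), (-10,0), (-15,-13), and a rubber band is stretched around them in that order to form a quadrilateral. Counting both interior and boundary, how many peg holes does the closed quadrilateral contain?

216

By the shoelace formula, twice the signed area is |[16·11 − 7·9] + [7·0 − (-10)·11] + [(-10)·(-13) − (-15)·0] + [(-15)·9 − 16·(-13)]| = 426, so the area is 213.
The number of boundary lattice points is Σ gcd(|Δx|,|Δy|) = gcd(9,2) + gcd(17,11) + gcd(5,13) + gcd(31,22) = 1+1+1+1 = 4.
Pick's theorem gives I = A − B/2 + 1 = 213 − 4/2 + 1 = 212, so the closed region contains I + B = 212 + 4 = 216 lattice points.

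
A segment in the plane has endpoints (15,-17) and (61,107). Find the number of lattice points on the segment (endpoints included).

3

The number of lattice points on a segment between lattice points is gcd(|Δx|,|Δy|) + 1 = gcd(46,124) + 1 = 2 + 1 = 3.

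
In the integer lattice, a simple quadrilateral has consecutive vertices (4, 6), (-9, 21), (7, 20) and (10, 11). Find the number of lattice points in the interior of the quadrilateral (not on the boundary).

By the shoelace formula, twice the signed area is |(4·21 − (-9)·6) + ((-9)·20 − 7·21) + (7·11 − 10·20) + (10·6 − 4·11)| = 296, so the area is 148.
The number of boundary lattice points is Σ gcd(|Δx|,|Δy|) = gcd(13,15) + gcd(16,1) + gcd(3,9) + gcd(6,5) = 1+1+3+1 = 6.
Pick's theorem gives I = A − B/2 + 1 = 148 − 6/2 + 1 = 146.

146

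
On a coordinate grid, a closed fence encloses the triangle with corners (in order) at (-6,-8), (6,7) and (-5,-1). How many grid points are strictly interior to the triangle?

33

The shoelace formula gives twice the area as |((-6)·7 − 6·(-8)) + (6·(-1) − (-5)·7) + ((-5)·(-8) − (-6)·(-1))| = 69, so the area is 34.5.
The number of boundary lattice points is Σ gcd(|Δx|,|Δy|) = gcd(12,15) + gcd(11,8) + gcd(1,7) = 3+1+1 = 5.
By Pick's theorem A = I + B/2 − 1, so I = 34.5 − 5/2 + 1 = 33.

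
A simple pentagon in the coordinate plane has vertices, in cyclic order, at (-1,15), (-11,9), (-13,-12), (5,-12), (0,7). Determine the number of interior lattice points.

By the shoelace formula, twice the signed area is |[(-1)·9 − (-11)·15] + [(-11)·(-12) − (-13)·9] + [(-13)·(-12) − 5·(-12)] + [5·7 − 0·(-12)] + [0·15 − (-1)·7]| = 663, so the area is 663/2.
The number of boundary lattice points is Σ gcd(|Δx|,|Δy|) = gcd(10,6) + gcd(2,21) + gcd(18,0) + gcd(5,19) + gcd(1,8) = 2+1+18+1+1 = 23.
By Pick's theorem A = I + B/2 − 1, so I = 663/2 − 23/2 + 1 = 321.

321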